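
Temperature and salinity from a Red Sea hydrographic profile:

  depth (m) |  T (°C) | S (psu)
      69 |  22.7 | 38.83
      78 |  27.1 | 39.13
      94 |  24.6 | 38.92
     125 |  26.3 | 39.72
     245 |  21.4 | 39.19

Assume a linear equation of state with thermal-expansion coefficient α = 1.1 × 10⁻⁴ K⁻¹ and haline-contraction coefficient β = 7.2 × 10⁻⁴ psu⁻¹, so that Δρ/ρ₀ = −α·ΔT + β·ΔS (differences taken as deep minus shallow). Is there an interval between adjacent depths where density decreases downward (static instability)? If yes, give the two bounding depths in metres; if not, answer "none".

Evaluate Δρ/ρ₀ = −αΔT + βΔS across each adjacent pair:
  69–78 m: −αΔT+βΔS = −(1.1 × 10⁻⁴)(+4.4)+(7.2 × 10⁻⁴)(+0.30) = -2.7 × 10⁻⁴ → UNSTABLE
  78–94 m: −αΔT+βΔS = −(1.1 × 10⁻⁴)(-2.5)+(7.2 × 10⁻⁴)(-0.21) = 1.2 × 10⁻⁴ → stable
  94–125 m: −αΔT+βΔS = −(1.1 × 10⁻⁴)(+1.7)+(7.2 × 10⁻⁴)(+0.80) = 3.9 × 10⁻⁴ → stable
  125–245 m: −αΔT+βΔS = −(1.1 × 10⁻⁴)(-4.9)+(7.2 × 10⁻⁴)(-0.53) = 1.6 × 10⁻⁴ → stable
The 69–78 m interval has Δρ < 0: lighter water underlies denser water.

69–78 m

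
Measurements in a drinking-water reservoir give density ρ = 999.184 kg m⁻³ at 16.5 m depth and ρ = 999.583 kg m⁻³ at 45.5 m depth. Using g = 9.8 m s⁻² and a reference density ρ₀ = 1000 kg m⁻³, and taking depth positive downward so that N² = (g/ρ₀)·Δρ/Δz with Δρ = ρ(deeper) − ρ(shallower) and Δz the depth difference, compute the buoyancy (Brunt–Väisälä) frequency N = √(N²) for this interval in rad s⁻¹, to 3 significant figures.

Δρ = 999.583 − 999.184 = 0.399 kg m⁻³ over Δz = 45.5 − 16.5 = 29 m.
N² = (9.8/1000) × (0.399/29) = 1.3483 × 10⁻⁴ s⁻².
N = √(1.3483 × 10⁻⁴) = 0.011612 rad s⁻¹ ≈ 0.0116 rad s⁻¹.
N² > 0, so the interval is statically stable.

0.0116 rad s⁻¹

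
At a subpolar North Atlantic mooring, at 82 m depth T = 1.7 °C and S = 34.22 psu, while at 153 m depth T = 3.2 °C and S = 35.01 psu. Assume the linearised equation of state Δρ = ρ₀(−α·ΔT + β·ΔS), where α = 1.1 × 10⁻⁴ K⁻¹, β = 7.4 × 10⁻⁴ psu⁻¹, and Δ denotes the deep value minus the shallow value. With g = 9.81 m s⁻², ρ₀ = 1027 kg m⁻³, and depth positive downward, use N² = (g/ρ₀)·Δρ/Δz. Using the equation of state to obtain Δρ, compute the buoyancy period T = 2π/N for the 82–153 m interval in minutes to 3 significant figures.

13.8 min

ΔT = +1.5 K, ΔS = +0.79 psu (deep − shallow).
Δρ/ρ₀ = −αΔT + βΔS = -1.65 × 10⁻⁴ + 5.846 × 10⁻⁴ = 4.196 × 10⁻⁴, so Δρ ≈ 0.4309 kg m⁻³.
N² = (g/ρ₀)·Δρ/Δz = g·(Δρ/ρ₀)/Δz = 9.81 × 4.196 × 10⁻⁴ / 71 = 5.7976 × 10⁻⁵ s⁻².
N = √(5.7976 × 10⁻⁵) = 7.6142 × 10⁻³ rad s⁻¹ → T = 2π/N = 825.19 s = 13.753 min ≈ 13.8 min.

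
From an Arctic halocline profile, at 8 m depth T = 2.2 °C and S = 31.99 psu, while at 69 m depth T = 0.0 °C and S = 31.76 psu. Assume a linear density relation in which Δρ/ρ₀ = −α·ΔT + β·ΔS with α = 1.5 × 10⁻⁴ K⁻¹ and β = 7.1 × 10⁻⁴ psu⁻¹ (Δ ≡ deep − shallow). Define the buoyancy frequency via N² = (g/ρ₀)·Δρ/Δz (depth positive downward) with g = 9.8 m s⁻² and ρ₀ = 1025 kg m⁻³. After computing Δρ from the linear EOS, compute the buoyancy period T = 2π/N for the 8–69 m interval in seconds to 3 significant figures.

1.21 × 10³ s

ΔT = -2.2 K, ΔS = -0.23 psu (deep − shallow).
Δρ/ρ₀ = −αΔT + βΔS = 3.30 × 10⁻⁴ − 1.633 × 10⁻⁴ = 1.667 × 10⁻⁴, so Δρ ≈ 0.1709 kg m⁻³.
N² = (g/ρ₀)·Δρ/Δz = g·(Δρ/ρ₀)/Δz = 9.8 × 1.667 × 10⁻⁴ / 61 = 2.6781 × 10⁻⁵ s⁻².
N = √(2.6781 × 10⁻⁵) = 5.1750 × 10⁻³ rad s⁻¹ → T = 2π/N = 1.2141 × 10³ s ≈ 1.21 × 10³ s.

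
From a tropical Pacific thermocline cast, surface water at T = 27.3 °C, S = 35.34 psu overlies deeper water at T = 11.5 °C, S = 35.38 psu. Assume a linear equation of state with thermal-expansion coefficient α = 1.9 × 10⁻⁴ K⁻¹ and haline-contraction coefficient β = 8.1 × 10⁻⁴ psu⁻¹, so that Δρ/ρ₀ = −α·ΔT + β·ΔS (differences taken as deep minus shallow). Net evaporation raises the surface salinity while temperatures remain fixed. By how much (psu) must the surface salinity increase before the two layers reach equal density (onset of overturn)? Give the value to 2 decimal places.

3.75 psu

Neutral buoyancy requires −α(T_deep − T_surf) + β(S_deep − S_surf′) = 0.
S_surf′ = S_deep − (α/β)·ΔT = 35.38 − (1.9 × 10⁻⁴/8.1 × 10⁻⁴)·(-15.8) = 39.0862 psu.
Increase required: 39.0862 − 35.34 = 3.7462 psu.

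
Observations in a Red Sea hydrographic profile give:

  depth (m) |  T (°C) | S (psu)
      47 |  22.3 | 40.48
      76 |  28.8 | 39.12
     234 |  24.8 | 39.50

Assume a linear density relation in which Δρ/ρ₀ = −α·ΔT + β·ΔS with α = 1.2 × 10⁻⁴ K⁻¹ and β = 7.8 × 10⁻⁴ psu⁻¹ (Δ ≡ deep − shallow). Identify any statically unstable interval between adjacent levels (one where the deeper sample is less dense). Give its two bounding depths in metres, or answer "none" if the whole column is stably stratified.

Evaluate Δρ/ρ₀ = −αΔT + βΔS across each adjacent pair:
  47–76 m: −αΔT+βΔS = −(1.2 × 10⁻⁴)(+6.5)+(7.8 × 10⁻⁴)(-1.36) = -1.8 × 10⁻³ → UNSTABLE
  76–234 m: −αΔT+βΔS = −(1.2 × 10⁻⁴)(-4.0)+(7.8 × 10⁻⁴)(+0.38) = 7.8 × 10⁻⁴ → stable
The 47–76 m interval has Δρ < 0: lighter water underlies denser water.

47–76 m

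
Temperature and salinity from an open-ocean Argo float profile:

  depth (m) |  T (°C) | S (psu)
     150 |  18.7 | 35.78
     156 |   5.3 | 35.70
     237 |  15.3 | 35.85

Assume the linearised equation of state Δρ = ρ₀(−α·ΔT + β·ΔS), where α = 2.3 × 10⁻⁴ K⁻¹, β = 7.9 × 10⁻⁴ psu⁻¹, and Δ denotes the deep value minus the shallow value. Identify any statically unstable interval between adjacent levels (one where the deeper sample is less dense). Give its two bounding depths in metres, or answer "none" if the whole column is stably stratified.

156–237 m

Evaluate Δρ/ρ₀ = −αΔT + βΔS across each adjacent pair:
  150–156 m: −αΔT+βΔS = −(2.3 × 10⁻⁴)(-13.4)+(7.9 × 10⁻⁴)(-0.08) = 3.0 × 10⁻³ → stable
  156–237 m: −αΔT+βΔS = −(2.3 × 10⁻⁴)(+10.0)+(7.9 × 10⁻⁴)(+0.15) = -2.2 × 10⁻³ → UNSTABLE
The 156–237 m interval has Δρ < 0: lighter water underlies denser water.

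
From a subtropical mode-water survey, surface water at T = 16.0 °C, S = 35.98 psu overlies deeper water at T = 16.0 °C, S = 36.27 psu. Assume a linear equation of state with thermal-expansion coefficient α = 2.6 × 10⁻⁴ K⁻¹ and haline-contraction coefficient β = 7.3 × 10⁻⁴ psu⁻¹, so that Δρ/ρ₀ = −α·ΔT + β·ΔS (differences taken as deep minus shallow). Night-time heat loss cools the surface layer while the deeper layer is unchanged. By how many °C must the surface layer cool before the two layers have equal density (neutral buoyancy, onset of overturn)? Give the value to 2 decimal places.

0.81 °C

Neutral buoyancy requires Δρ = 0, i.e. −α(T_deep − T_surf′) + β(S_deep − S_surf) = 0.
T_surf′ = T_deep − (β/α)·ΔS = 16.0 − (7.3 × 10⁻⁴/2.6 × 10⁻⁴)·(+0.29) = 15.1858 °C.
Cooling required: 16.0 − (15.1858) = 0.8142 °C.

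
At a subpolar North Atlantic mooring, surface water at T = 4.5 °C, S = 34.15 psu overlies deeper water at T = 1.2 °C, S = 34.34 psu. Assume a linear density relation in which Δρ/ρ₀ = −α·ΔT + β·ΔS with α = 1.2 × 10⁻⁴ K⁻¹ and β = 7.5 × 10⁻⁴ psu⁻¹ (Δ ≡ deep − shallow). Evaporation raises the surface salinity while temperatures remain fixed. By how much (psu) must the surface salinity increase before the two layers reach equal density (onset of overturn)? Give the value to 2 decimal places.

0.72 psu

Neutral buoyancy requires −α(T_deep − T_surf) + β(S_deep − S_surf′) = 0.
S_surf′ = S_deep − (α/β)·ΔT = 34.34 − (1.2 × 10⁻⁴/7.5 × 10⁻⁴)·(-3.3) = 34.8680 psu.
Increase required: 34.8680 − 34.15 = 0.7180 psu.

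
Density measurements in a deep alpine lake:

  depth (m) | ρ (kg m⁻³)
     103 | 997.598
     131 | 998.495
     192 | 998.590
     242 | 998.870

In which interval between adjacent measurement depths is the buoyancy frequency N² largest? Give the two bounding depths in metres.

103–131 m

Compute the density gradient over each adjacent pair:
  103–131 m: Δρ/Δz = 0.897/28 = 0.032 kg m⁻⁴
  131–192 m: Δρ/Δz = 0.095/61 = 1.6 × 10⁻³ kg m⁻⁴
  192–242 m: Δρ/Δz = 0.280/50 = 5.6 × 10⁻³ kg m⁻⁴
The largest gradient is in the 103–131 m interval — the pycnocline.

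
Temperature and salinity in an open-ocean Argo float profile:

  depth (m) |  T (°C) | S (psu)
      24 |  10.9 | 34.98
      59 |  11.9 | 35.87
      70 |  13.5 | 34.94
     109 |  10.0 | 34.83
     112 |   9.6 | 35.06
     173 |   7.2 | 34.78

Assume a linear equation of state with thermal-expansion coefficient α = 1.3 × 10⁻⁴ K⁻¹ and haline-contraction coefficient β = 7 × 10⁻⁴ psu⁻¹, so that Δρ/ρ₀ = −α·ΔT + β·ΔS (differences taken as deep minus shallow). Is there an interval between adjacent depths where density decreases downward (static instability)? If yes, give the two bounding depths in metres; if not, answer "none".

59–70 m

Evaluate Δρ/ρ₀ = −αΔT + βΔS across each adjacent pair:
  24–59 m: −αΔT+βΔS = −(1.3 × 10⁻⁴)(+1.0)+(7 × 10⁻⁴)(+0.89) = 4.9 × 10⁻⁴ → stable
  59–70 m: −αΔT+βΔS = −(1.3 × 10⁻⁴)(+1.6)+(7 × 10⁻⁴)(-0.93) = -8.6 × 10⁻⁴ → UNSTABLE
  70–109 m: −αΔT+βΔS = −(1.3 × 10⁻⁴)(-3.5)+(7 × 10⁻⁴)(-0.11) = 3.8 × 10⁻⁴ → stable
  109–112 m: −αΔT+βΔS = −(1.3 × 10⁻⁴)(-0.4)+(7 × 10⁻⁴)(+0.23) = 2.1 × 10⁻⁴ → stable
  112–173 m: −αΔT+βΔS = −(1.3 × 10⁻⁴)(-2.4)+(7 × 10⁻⁴)(-0.28) = 1.2 × 10⁻⁴ → stable
The 59–70 m interval has Δρ < 0: lighter water underlies denser water.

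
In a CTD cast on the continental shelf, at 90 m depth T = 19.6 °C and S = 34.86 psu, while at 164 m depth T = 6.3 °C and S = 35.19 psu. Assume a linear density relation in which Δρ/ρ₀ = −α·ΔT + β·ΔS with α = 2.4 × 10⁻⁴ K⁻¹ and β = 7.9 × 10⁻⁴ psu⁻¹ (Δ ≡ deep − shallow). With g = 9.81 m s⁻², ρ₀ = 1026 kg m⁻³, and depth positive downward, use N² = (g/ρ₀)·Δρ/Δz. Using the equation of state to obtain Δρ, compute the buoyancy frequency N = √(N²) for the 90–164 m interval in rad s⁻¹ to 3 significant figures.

0.0214 rad s⁻¹

ΔT = -13.3 K, ΔS = +0.33 psu (deep − shallow).
Δρ/ρ₀ = −αΔT + βΔS = 3.192 × 10⁻³ + 2.607 × 10⁻⁴ = 3.4527 × 10⁻³, so Δρ ≈ 3.542 kg m⁻³.
N² = (g/ρ₀)·Δρ/Δz = g·(Δρ/ρ₀)/Δz = 9.81 × 3.4527 × 10⁻³ / 74 = 4.5772 × 10⁻⁴ s⁻².
N = √(4.5772 × 10⁻⁴) = 0.021394 rad s⁻¹ ≈ 0.0214 rad s⁻¹.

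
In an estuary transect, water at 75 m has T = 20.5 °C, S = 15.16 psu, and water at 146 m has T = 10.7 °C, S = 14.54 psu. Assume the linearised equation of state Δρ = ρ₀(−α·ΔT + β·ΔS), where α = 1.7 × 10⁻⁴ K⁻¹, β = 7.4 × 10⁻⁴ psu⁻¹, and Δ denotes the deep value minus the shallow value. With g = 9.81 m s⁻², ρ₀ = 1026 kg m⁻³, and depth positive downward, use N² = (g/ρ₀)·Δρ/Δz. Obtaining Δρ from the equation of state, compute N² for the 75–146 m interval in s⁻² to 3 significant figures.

1.67 × 10⁻⁴ s⁻²

ΔT = -9.8 K, ΔS = -0.62 psu (deep − shallow).
Δρ/ρ₀ = −αΔT + βΔS = 1.666 × 10⁻³ − 4.588 × 10⁻⁴ = 1.2072 × 10⁻³, so Δρ ≈ 1.239 kg m⁻³.
N² = (g/ρ₀)·Δρ/Δz = g·(Δρ/ρ₀)/Δz = 9.81 × 1.2072 × 10⁻³ / 71 = 1.6680 × 10⁻⁴ s⁻² ≈ 1.67 × 10⁻⁴ s⁻².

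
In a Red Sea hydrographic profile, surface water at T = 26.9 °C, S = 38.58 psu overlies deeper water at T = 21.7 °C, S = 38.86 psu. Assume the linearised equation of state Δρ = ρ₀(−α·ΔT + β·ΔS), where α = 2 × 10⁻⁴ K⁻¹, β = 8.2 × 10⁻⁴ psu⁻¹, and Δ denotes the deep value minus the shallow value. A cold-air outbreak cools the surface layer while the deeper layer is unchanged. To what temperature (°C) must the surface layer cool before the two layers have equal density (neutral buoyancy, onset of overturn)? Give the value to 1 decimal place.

20.6 °C

Neutral buoyancy requires Δρ = 0, i.e. −α(T_deep − T_surf′) + β(S_deep − S_surf) = 0.
T_surf′ = T_deep − (β/α)·ΔS = 21.7 − (8.2 × 10⁻⁴/2 × 10⁻⁴)·(+0.28) = 20.552 °C.
Cooling required: 26.9 − (20.552) = 6.348 °C.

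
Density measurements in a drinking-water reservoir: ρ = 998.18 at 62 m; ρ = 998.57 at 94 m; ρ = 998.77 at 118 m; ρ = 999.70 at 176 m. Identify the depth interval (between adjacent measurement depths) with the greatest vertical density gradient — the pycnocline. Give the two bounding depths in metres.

Compute the density gradient over each adjacent pair:
  62–94 m: Δρ/Δz = 0.39/32 = 0.012 kg m⁻⁴
  94–118 m: Δρ/Δz = 0.20/24 = 8.3 × 10⁻³ kg m⁻⁴
  118–176 m: Δρ/Δz = 0.93/58 = 0.016 kg m⁻⁴
The largest gradient is in the 118–176 m interval — the pycnocline.

118–176 m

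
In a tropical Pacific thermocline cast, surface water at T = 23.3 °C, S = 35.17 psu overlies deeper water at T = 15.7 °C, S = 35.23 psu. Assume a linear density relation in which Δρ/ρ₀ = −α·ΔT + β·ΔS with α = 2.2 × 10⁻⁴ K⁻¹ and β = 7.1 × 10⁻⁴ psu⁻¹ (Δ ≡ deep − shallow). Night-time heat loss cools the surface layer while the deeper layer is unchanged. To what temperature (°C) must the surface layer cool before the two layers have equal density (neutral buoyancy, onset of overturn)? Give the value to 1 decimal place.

15.5 °C

Neutral buoyancy requires Δρ = 0, i.e. −α(T_deep − T_surf′) + β(S_deep − S_surf) = 0.
T_surf′ = T_deep − (β/α)·ΔS = 15.7 − (7.1 × 10⁻⁴/2.2 × 10⁻⁴)·(+0.06) = 15.506 °C.
Cooling required: 23.3 − (15.506) = 7.794 °C.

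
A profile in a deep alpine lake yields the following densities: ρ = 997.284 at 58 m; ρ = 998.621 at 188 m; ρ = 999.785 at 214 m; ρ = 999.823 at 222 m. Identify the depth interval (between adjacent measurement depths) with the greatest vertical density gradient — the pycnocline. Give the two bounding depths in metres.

Compute the density gradient over each adjacent pair:
  58–188 m: Δρ/Δz = 1.337/130 = 0.010 kg m⁻⁴
  188–214 m: Δρ/Δz = 1.164/26 = 0.045 kg m⁻⁴
  214–222 m: Δρ/Δz = 0.038/8 = 4.7 × 10⁻³ kg m⁻⁴
The largest gradient is in the 188–214 m interval — the pycnocline.

188–214 m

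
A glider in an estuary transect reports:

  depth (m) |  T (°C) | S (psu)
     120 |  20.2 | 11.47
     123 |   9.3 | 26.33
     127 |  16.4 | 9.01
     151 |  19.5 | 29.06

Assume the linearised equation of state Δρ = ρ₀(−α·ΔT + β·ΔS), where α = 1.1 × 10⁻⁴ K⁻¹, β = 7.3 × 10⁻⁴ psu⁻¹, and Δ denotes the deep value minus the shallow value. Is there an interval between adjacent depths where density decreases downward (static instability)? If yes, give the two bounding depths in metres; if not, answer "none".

Evaluate Δρ/ρ₀ = −αΔT + βΔS across each adjacent pair:
  120–123 m: −αΔT+βΔS = −(1.1 × 10⁻⁴)(-10.9)+(7.3 × 10⁻⁴)(+14.86) = 0.012 → stable
  123–127 m: −αΔT+βΔS = −(1.1 × 10⁻⁴)(+7.1)+(7.3 × 10⁻⁴)(-17.32) = -0.013 → UNSTABLE
  127–151 m: −αΔT+βΔS = −(1.1 × 10⁻⁴)(+3.1)+(7.3 × 10⁻⁴)(+20.05) = 0.014 → stable
The 123–127 m interval has Δρ < 0: lighter water underlies denser water.

123–127 m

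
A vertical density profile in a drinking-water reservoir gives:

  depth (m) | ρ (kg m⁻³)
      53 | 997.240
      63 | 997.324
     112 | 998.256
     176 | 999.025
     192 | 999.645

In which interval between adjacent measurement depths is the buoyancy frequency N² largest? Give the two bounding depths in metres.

176–192 m

Compute the density gradient over each adjacent pair:
  53–63 m: Δρ/Δz = 0.084/10 = 8.4 × 10⁻³ kg m⁻⁴
  63–112 m: Δρ/Δz = 0.932/49 = 0.019 kg m⁻⁴
  112–176 m: Δρ/Δz = 0.769/64 = 0.012 kg m⁻⁴
  176–192 m: Δρ/Δz = 0.620/16 = 0.039 kg m⁻⁴
The largest gradient is in the 176–192 m interval — the pycnocline.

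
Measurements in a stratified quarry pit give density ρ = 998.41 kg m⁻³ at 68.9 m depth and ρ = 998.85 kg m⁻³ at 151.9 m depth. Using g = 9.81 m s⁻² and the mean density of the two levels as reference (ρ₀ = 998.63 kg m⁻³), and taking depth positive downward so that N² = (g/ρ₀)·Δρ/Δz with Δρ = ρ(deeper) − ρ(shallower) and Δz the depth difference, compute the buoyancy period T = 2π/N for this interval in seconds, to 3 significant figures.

871 s

Δρ = 998.85 − 998.41 = 0.44 kg m⁻³ over Δz = 151.9 − 68.9 = 83 m.
N² = (9.81/998.63) × (0.44/83) = 5.2076 × 10⁻⁵ s⁻².
N = √(5.2076 × 10⁻⁵) = 7.2164 × 10⁻³ rad s⁻¹, so T = 2π/N = 870.68 s ≈ 871 s.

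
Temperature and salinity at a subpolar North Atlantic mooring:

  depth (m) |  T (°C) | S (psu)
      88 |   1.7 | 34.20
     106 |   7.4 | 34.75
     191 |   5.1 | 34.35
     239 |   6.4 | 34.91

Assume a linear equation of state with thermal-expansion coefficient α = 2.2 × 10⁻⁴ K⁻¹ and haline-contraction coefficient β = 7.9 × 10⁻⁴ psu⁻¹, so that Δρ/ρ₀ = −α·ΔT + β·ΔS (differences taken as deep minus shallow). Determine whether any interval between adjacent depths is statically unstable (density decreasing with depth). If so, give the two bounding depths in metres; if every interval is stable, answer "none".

88–106 m

Evaluate Δρ/ρ₀ = −αΔT + βΔS across each adjacent pair:
  88–106 m: −αΔT+βΔS = −(2.2 × 10⁻⁴)(+5.7)+(7.9 × 10⁻⁴)(+0.55) = -8.2 × 10⁻⁴ → UNSTABLE
  106–191 m: −αΔT+βΔS = −(2.2 × 10⁻⁴)(-2.3)+(7.9 × 10⁻⁴)(-0.40) = 1.9 × 10⁻⁴ → stable
  191–239 m: −αΔT+βΔS = −(2.2 × 10⁻⁴)(+1.3)+(7.9 × 10⁻⁴)(+0.56) = 1.6 × 10⁻⁴ → stable
The 88–106 m interval has Δρ < 0: lighter water underlies denser water.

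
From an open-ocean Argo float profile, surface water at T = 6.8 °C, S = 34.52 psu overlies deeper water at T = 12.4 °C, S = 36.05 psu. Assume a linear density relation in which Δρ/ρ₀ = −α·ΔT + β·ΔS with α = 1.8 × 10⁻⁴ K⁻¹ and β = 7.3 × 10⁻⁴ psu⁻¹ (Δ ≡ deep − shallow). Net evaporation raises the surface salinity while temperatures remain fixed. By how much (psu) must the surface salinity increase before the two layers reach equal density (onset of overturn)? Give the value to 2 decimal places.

0.15 psu

Neutral buoyancy requires −α(T_deep − T_surf) + β(S_deep − S_surf′) = 0.
S_surf′ = S_deep − (α/β)·ΔT = 36.05 − (1.8 × 10⁻⁴/7.3 × 10⁻⁴)·(+5.6) = 34.6692 psu.
Increase required: 34.6692 − 34.52 = 0.1492 psu.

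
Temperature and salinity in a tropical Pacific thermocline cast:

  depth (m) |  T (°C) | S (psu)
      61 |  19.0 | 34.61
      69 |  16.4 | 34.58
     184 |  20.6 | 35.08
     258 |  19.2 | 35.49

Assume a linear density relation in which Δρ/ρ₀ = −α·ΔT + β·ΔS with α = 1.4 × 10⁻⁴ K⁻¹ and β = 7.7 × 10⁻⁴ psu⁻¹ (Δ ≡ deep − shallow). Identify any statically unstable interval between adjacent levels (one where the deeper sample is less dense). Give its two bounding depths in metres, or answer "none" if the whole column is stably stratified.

Evaluate Δρ/ρ₀ = −αΔT + βΔS across each adjacent pair:
  61–69 m: −αΔT+βΔS = −(1.4 × 10⁻⁴)(-2.6)+(7.7 × 10⁻⁴)(-0.03) = 3.4 × 10⁻⁴ → stable
  69–184 m: −αΔT+βΔS = −(1.4 × 10⁻⁴)(+4.2)+(7.7 × 10⁻⁴)(+0.50) = -2.0 × 10⁻⁴ → UNSTABLE
  184–258 m: −αΔT+βΔS = −(1.4 × 10⁻⁴)(-1.4)+(7.7 × 10⁻⁴)(+0.41) = 5.1 × 10⁻⁴ → stable
The 69–184 m interval has Δρ < 0: lighter water underlies denser water.

69–184 m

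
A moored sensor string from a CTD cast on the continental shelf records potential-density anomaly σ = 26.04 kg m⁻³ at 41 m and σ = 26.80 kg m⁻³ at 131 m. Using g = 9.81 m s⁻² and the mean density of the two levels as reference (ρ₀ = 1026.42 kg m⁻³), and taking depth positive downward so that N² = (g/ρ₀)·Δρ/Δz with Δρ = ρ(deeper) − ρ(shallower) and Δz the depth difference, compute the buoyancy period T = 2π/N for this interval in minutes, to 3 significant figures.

11.7 min

Δρ = 1026.80 − 1026.04 = 0.76 kg m⁻³ over Δz = 131 − 41 = 90 m.
N² = (9.81/1026.42) × (0.76/90) = 8.0708 × 10⁻⁵ s⁻².
N = √(8.0708 × 10⁻⁵) = 8.9838 × 10⁻³ rad s⁻¹, so T = 2π/N = 699.39 s = 11.656 min ≈ 11.7 min.
Since Δρ > 0 the layer is stably stratified.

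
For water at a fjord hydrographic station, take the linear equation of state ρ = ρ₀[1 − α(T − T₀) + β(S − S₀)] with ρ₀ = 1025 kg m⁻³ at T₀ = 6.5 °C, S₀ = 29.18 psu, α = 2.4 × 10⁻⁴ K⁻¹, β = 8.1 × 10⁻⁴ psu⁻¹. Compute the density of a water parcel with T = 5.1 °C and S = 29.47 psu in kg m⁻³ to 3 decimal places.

T − T₀ = -1.4 K, S − S₀ = +0.29 psu.
Bracket = 1 − α·(-1.4) + β·(+0.29) = 1 + (5.709 × 10⁻⁴) = 1.0005709.
ρ = 1025 × 1.0005709 = 1025.585 kg m⁻³.

1025.585 kg m⁻³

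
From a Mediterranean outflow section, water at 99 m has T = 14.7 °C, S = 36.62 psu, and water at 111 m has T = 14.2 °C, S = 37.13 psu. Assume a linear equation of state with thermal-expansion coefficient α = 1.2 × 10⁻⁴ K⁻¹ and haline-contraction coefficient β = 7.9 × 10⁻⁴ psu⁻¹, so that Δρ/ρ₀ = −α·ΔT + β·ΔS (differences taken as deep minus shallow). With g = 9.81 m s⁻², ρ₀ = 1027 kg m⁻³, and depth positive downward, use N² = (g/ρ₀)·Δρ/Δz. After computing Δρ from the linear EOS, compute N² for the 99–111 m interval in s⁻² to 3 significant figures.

ΔT = -0.5 K, ΔS = +0.51 psu (deep − shallow).
Δρ/ρ₀ = −αΔT + βΔS = 6.00 × 10⁻⁵ + 4.029 × 10⁻⁴ = 4.629 × 10⁻⁴, so Δρ ≈ 0.4754 kg m⁻³.
N² = (g/ρ₀)·Δρ/Δz = g·(Δρ/ρ₀)/Δz = 9.81 × 4.629 × 10⁻⁴ / 12 = 3.7842 × 10⁻⁴ s⁻² ≈ 3.78 × 10⁻⁴ s⁻².

3.78 × 10⁻⁴ s⁻²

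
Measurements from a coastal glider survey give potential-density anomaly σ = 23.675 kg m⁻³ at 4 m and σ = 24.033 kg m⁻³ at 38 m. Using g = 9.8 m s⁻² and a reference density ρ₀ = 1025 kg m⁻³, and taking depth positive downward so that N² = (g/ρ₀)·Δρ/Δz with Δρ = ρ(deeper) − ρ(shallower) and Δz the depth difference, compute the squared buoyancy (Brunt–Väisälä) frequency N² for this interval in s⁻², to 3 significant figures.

Δρ = 1024.033 − 1023.675 = 0.358 kg m⁻³ over Δz = 38 − 4 = 34 m.
N² = (9.8/1025) × (0.358/34) = 1.0067 × 10⁻⁴ s⁻² ≈ 1.01 × 10⁻⁴ s⁻².
A positive N² confirms static stability across the interval.

1.01 × 10⁻⁴ s⁻²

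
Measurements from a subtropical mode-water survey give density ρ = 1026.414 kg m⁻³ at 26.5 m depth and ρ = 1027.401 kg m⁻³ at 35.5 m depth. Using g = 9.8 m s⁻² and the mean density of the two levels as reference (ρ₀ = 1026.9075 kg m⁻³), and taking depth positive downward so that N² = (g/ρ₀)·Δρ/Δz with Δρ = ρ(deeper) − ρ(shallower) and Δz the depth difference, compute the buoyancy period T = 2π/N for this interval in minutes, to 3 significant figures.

3.24 min

Δρ = 1027.401 − 1026.414 = 0.987 kg m⁻³ over Δz = 35.5 − 26.5 = 9 m.
N² = (9.8/1026.9075) × (0.987/9) = 1.0466 × 10⁻³ s⁻².
N = √(1.0466 × 10⁻³) = 0.032351 rad s⁻¹, so T = 2π/N = 194.22 s = 3.2370 min ≈ 3.24 min.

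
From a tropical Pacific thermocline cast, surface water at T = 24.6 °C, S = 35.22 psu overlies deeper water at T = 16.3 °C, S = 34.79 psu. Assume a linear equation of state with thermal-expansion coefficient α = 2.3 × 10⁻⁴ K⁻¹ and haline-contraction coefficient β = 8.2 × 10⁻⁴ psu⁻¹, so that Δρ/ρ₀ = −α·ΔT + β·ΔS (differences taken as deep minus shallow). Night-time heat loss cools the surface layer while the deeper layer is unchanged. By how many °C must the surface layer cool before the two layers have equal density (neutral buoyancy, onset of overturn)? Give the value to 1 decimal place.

Neutral buoyancy requires Δρ = 0, i.e. −α(T_deep − T_surf′) + β(S_deep − S_surf) = 0.
T_surf′ = T_deep − (β/α)·ΔS = 16.3 − (8.2 × 10⁻⁴/2.3 × 10⁻⁴)·(-0.43) = 17.833 °C.
Cooling required: 24.6 − (17.833) = 6.767 °C.

6.8 °C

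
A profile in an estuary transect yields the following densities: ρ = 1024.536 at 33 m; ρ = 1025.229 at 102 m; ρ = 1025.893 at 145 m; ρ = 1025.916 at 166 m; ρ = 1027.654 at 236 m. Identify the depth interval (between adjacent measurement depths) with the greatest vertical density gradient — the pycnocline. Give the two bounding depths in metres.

Compute the density gradient over each adjacent pair:
  33–102 m: Δρ/Δz = 0.693/69 = 0.010 kg m⁻⁴
  102–145 m: Δρ/Δz = 0.664/43 = 0.015 kg m⁻⁴
  145–166 m: Δρ/Δz = 0.023/21 = 1.1 × 10⁻³ kg m⁻⁴
  166–236 m: Δρ/Δz = 1.738/70 = 0.025 kg m⁻⁴
The largest gradient is in the 166–236 m interval — the pycnocline.

166–236 m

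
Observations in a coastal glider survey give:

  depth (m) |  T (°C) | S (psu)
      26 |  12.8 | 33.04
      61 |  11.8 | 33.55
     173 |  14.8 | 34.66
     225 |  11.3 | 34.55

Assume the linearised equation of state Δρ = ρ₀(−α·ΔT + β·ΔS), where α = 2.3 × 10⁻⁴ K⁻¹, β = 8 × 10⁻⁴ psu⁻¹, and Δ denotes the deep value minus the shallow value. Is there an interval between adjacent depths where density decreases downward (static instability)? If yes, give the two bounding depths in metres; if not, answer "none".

Evaluate Δρ/ρ₀ = −αΔT + βΔS across each adjacent pair:
  26–61 m: −αΔT+βΔS = −(2.3 × 10⁻⁴)(-1.0)+(8 × 10⁻⁴)(+0.51) = 6.4 × 10⁻⁴ → stable
  61–173 m: −αΔT+βΔS = −(2.3 × 10⁻⁴)(+3.0)+(8 × 10⁻⁴)(+1.11) = 2.0 × 10⁻⁴ → stable
  173–225 m: −αΔT+βΔS = −(2.3 × 10⁻⁴)(-3.5)+(8 × 10⁻⁴)(-0.11) = 7.2 × 10⁻⁴ → stable
Every interval has Δρ > 0: the column is stably stratified throughout.

none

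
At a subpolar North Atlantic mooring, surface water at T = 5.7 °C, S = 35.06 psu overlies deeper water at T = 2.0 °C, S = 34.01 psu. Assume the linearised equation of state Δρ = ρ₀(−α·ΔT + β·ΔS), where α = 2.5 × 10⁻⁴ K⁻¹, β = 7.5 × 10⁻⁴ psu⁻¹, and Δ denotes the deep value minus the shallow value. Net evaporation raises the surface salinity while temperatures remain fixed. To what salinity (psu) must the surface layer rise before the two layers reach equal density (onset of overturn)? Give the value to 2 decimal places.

35.24 psu

Neutral buoyancy requires −α(T_deep − T_surf) + β(S_deep − S_surf′) = 0.
S_surf′ = S_deep − (α/β)·ΔT = 34.01 − (2.5 × 10⁻⁴/7.5 × 10⁻⁴)·(-3.7) = 35.2433 psu.
Increase required: 35.2433 − 35.06 = 0.1833 psu.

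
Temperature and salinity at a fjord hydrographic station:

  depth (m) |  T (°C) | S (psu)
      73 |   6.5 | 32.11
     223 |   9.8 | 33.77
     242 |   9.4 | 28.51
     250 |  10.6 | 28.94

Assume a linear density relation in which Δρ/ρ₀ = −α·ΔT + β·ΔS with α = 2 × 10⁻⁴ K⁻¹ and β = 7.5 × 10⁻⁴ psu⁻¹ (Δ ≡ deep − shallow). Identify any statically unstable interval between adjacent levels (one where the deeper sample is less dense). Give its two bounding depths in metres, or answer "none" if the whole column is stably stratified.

223–242 m

Evaluate Δρ/ρ₀ = −αΔT + βΔS across each adjacent pair:
  73–223 m: −αΔT+βΔS = −(2 × 10⁻⁴)(+3.3)+(7.5 × 10⁻⁴)(+1.66) = 5.9 × 10⁻⁴ → stable
  223–242 m: −αΔT+βΔS = −(2 × 10⁻⁴)(-0.4)+(7.5 × 10⁻⁴)(-5.26) = -3.9 × 10⁻³ → UNSTABLE
  242–250 m: −αΔT+βΔS = −(2 × 10⁻⁴)(+1.2)+(7.5 × 10⁻⁴)(+0.43) = 8.2 × 10⁻⁵ → stable
The 223–242 m interval has Δρ < 0: lighter water underlies denser water.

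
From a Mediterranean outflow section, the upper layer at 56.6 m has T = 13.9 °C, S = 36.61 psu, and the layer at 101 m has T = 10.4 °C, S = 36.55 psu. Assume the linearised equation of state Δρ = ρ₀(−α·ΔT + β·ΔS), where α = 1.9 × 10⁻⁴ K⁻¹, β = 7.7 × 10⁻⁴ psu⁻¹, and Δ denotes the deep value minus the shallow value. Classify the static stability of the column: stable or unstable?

stable

ΔT = 10.4 − 13.9 = -3.5 K and ΔS = 36.55 − 36.61 = -0.06 psu (deep − shallow).
−αΔT = 6.65 × 10⁻⁴; βΔS = -4.62 × 10⁻⁵; sum Δρ/ρ₀ = 6.188 × 10⁻⁴.
Δρ/ρ₀ > 0, so Δρ > 0: deeper water is denser → statically stable.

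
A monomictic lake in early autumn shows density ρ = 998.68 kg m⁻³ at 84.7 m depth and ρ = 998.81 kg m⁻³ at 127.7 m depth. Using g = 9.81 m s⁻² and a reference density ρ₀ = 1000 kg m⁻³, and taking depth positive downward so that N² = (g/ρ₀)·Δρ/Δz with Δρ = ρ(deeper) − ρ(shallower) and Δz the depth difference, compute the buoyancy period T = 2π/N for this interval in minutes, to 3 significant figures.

19.2 min

Δρ = 998.81 − 998.68 = 0.13 kg m⁻³ over Δz = 127.7 − 84.7 = 43 m.
N² = (9.81/1000) × (0.13/43) = 2.9658 × 10⁻⁵ s⁻².
N = √(2.9658 × 10⁻⁵) = 5.4459 × 10⁻³ rad s⁻¹, so T = 2π/N = 1.1537 × 10³ s = 19.228 min ≈ 19.2 min.
N² > 0, so the interval is statically stable.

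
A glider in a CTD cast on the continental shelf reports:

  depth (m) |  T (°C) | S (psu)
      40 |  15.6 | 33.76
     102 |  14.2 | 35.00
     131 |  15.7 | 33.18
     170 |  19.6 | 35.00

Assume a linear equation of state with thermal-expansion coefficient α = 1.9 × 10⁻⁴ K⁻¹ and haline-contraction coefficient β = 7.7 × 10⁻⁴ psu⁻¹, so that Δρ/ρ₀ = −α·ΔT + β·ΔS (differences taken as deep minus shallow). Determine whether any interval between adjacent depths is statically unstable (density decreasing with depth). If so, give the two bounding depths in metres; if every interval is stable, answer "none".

Evaluate Δρ/ρ₀ = −αΔT + βΔS across each adjacent pair:
  40–102 m: −αΔT+βΔS = −(1.9 × 10⁻⁴)(-1.4)+(7.7 × 10⁻⁴)(+1.24) = 1.2 × 10⁻³ → stable
  102–131 m: −αΔT+βΔS = −(1.9 × 10⁻⁴)(+1.5)+(7.7 × 10⁻⁴)(-1.82) = -1.7 × 10⁻³ → UNSTABLE
  131–170 m: −αΔT+βΔS = −(1.9 × 10⁻⁴)(+3.9)+(7.7 × 10⁻⁴)(+1.82) = 6.6 × 10⁻⁴ → stable
The 102–131 m interval has Δρ < 0: lighter water underlies denser water.

102–131 m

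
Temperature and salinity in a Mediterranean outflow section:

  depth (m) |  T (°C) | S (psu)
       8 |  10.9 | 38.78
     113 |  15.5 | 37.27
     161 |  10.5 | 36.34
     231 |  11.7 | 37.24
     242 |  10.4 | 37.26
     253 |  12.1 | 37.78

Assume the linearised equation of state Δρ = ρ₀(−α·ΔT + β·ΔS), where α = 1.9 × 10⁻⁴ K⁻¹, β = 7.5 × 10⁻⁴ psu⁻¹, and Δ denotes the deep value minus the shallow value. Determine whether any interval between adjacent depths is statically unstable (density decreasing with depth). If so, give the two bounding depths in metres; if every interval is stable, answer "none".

Evaluate Δρ/ρ₀ = −αΔT + βΔS across each adjacent pair:
  8–113 m: −αΔT+βΔS = −(1.9 × 10⁻⁴)(+4.6)+(7.5 × 10⁻⁴)(-1.51) = -2.0 × 10⁻³ → UNSTABLE
  113–161 m: −αΔT+βΔS = −(1.9 × 10⁻⁴)(-5.0)+(7.5 × 10⁻⁴)(-0.93) = 2.5 × 10⁻⁴ → stable
  161–231 m: −αΔT+βΔS = −(1.9 × 10⁻⁴)(+1.2)+(7.5 × 10⁻⁴)(+0.90) = 4.5 × 10⁻⁴ → stable
  231–242 m: −αΔT+βΔS = −(1.9 × 10⁻⁴)(-1.3)+(7.5 × 10⁻⁴)(+0.02) = 2.6 × 10⁻⁴ → stable
  242–253 m: −αΔT+βΔS = −(1.9 × 10⁻⁴)(+1.7)+(7.5 × 10⁻⁴)(+0.52) = 6.7 × 10⁻⁵ → stable
The 8–113 m interval has Δρ < 0: lighter water underlies denser water.

8–113 m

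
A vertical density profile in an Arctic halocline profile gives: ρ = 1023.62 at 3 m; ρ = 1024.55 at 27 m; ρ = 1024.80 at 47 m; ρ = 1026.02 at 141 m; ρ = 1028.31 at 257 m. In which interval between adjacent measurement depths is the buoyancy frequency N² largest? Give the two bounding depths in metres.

Compute the density gradient over each adjacent pair:
  3–27 m: Δρ/Δz = 0.93/24 = 0.039 kg m⁻⁴
  27–47 m: Δρ/Δz = 0.25/20 = 0.013 kg m⁻⁴
  47–141 m: Δρ/Δz = 1.22/94 = 0.013 kg m⁻⁴
  141–257 m: Δρ/Δz = 2.29/116 = 0.020 kg m⁻⁴
The largest gradient is in the 3–27 m interval — the pycnocline.

3–27 m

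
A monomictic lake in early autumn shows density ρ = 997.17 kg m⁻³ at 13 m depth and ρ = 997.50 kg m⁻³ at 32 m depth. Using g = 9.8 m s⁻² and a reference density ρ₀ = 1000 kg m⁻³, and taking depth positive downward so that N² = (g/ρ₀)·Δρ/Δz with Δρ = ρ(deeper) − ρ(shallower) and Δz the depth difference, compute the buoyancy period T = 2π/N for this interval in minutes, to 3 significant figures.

8.03 min

Δρ = 997.50 − 997.17 = 0.33 kg m⁻³ over Δz = 32 − 13 = 19 m.
N² = (9.8/1000) × (0.33/19) = 1.7021 × 10⁻⁴ s⁻².
N = √(1.7021 × 10⁻⁴) = 0.013046 rad s⁻¹, so T = 2π/N = 481.62 s = 8.0270 min ≈ 8.03 min.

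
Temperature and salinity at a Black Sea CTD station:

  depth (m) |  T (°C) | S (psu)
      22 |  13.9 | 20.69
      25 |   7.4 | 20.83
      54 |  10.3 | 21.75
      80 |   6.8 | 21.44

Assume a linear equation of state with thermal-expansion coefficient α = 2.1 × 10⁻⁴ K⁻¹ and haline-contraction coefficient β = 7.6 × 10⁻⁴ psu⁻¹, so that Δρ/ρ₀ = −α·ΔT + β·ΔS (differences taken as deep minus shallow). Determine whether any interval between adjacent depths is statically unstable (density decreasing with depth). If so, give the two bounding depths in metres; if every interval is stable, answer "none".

none

Evaluate Δρ/ρ₀ = −αΔT + βΔS across each adjacent pair:
  22–25 m: −αΔT+βΔS = −(2.1 × 10⁻⁴)(-6.5)+(7.6 × 10⁻⁴)(+0.14) = 1.5 × 10⁻³ → stable
  25–54 m: −αΔT+βΔS = −(2.1 × 10⁻⁴)(+2.9)+(7.6 × 10⁻⁴)(+0.92) = 9.0 × 10⁻⁵ → stable
  54–80 m: −αΔT+βΔS = −(2.1 × 10⁻⁴)(-3.5)+(7.6 × 10⁻⁴)(-0.31) = 5.0 × 10⁻⁴ → stable
Every interval has Δρ > 0: the column is stably stratified throughout.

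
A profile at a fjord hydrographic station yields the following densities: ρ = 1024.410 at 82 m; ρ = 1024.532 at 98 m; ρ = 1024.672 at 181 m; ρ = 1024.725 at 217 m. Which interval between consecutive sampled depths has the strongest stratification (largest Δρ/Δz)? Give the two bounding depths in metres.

82–98 m

Compute the density gradient over each adjacent pair:
  82–98 m: Δρ/Δz = 0.122/16 = 7.6 × 10⁻³ kg m⁻⁴
  98–181 m: Δρ/Δz = 0.140/83 = 1.7 × 10⁻³ kg m⁻⁴
  181–217 m: Δρ/Δz = 0.053/36 = 1.5 × 10⁻³ kg m⁻⁴
The largest gradient is in the 82–98 m interval — the pycnocline.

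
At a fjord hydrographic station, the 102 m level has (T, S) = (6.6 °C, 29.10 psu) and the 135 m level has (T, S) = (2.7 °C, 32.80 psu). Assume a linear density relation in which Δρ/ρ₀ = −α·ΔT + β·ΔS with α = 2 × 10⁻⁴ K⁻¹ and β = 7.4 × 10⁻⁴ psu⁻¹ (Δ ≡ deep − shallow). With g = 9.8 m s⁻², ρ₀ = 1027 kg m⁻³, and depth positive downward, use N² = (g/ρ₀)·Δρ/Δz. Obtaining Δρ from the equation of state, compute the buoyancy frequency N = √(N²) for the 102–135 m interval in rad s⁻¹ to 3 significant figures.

0.0323 rad s⁻¹

ΔT = -3.9 K, ΔS = +3.70 psu (deep − shallow).
Δρ/ρ₀ = −αΔT + βΔS = 7.80 × 10⁻⁴ + 2.738 × 10⁻³ = 3.518 × 10⁻³, so Δρ ≈ 3.613 kg m⁻³.
N² = (g/ρ₀)·Δρ/Δz = g·(Δρ/ρ₀)/Δz = 9.8 × 3.518 × 10⁻³ / 33 = 1.0447 × 10⁻³ s⁻².
N = √(1.0447 × 10⁻³) = 0.032322 rad s⁻¹ ≈ 0.0323 rad s⁻¹.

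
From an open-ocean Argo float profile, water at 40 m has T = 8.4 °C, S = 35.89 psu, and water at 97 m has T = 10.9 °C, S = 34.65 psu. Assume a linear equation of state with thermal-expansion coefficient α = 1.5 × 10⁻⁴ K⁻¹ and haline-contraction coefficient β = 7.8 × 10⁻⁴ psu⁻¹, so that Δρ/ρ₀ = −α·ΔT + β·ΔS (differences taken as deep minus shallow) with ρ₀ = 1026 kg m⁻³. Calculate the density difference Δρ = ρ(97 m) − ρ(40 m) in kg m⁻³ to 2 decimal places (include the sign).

ΔT = +2.5 K, ΔS = -1.24 psu (deep − shallow).
Δρ/ρ₀ = −(1.5 × 10⁻⁴)(+2.5) + (7.8 × 10⁻⁴)(-1.24) = -1.3422 × 10⁻³.
Δρ = 1026 × (-1.3422 × 10⁻³) = -1.38 kg m⁻³.
Negative Δρ: lighter below, statically unstable.

-1.38 kg m⁻³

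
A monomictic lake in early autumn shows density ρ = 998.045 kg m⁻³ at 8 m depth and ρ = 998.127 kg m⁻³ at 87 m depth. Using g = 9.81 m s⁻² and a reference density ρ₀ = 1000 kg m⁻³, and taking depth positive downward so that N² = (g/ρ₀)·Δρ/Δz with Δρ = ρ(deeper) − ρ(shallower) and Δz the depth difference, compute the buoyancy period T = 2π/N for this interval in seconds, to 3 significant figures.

Δρ = 998.127 − 998.045 = 0.082 kg m⁻³ over Δz = 87 − 8 = 79 m.
N² = (9.81/1000) × (0.082/79) = 1.0183 × 10⁻⁵ s⁻².
N = √(1.0183 × 10⁻⁵) = 3.1911 × 10⁻³ rad s⁻¹, so T = 2π/N = 1.9690 × 10³ s ≈ 1.97 × 10³ s.

1.97 × 10³ s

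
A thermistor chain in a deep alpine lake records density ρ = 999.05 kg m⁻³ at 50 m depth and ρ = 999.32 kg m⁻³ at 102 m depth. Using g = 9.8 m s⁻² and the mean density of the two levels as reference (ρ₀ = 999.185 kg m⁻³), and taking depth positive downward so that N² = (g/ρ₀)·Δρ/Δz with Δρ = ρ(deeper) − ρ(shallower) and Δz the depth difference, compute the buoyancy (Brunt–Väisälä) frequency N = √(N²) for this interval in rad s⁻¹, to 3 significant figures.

7.14 × 10⁻³ rad s⁻¹

Δρ = 999.32 − 999.05 = 0.27 kg m⁻³ over Δz = 102 − 50 = 52 m.
N² = (9.8/999.185) × (0.27/52) = 5.0926 × 10⁻⁵ s⁻².
N = √(5.0926 × 10⁻⁵) = 7.1362 × 10⁻³ rad s⁻¹ ≈ 7.14 × 10⁻³ rad s⁻¹.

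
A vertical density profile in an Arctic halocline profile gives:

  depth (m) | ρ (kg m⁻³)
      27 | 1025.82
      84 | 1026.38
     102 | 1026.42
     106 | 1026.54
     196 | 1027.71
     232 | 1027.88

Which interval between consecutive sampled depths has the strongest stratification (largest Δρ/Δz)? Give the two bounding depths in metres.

102–106 m

Compute the density gradient over each adjacent pair:
  27–84 m: Δρ/Δz = 0.56/57 = 9.8 × 10⁻³ kg m⁻⁴
  84–102 m: Δρ/Δz = 0.04/18 = 2.2 × 10⁻³ kg m⁻⁴
  102–106 m: Δρ/Δz = 0.12/4 = 0.030 kg m⁻⁴
  106–196 m: Δρ/Δz = 1.17/90 = 0.013 kg m⁻⁴
  196–232 m: Δρ/Δz = 0.17/36 = 4.7 × 10⁻³ kg m⁻⁴
The largest gradient is in the 102–106 m interval — the pycnocline.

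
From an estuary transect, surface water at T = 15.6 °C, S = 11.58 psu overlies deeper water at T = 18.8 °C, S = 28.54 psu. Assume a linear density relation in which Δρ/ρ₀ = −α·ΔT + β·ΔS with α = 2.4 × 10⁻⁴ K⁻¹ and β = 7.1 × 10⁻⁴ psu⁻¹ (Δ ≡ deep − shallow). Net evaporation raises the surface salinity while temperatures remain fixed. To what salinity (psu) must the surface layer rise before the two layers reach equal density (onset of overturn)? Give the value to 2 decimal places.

27.46 psu

Neutral buoyancy requires −α(T_deep − T_surf) + β(S_deep − S_surf′) = 0.
S_surf′ = S_deep − (α/β)·ΔT = 28.54 − (2.4 × 10⁻⁴/7.1 × 10⁻⁴)·(+3.2) = 27.4583 psu.
Increase required: 27.4583 − 11.58 = 15.8783 psu.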